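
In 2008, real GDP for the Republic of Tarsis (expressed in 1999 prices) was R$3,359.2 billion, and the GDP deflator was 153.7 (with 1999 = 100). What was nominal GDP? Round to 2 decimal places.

R$5,163.09 billion

Nominal GDP = Real × (GDP deflator/100) = 3359.2 × 1.537 = 5163.09.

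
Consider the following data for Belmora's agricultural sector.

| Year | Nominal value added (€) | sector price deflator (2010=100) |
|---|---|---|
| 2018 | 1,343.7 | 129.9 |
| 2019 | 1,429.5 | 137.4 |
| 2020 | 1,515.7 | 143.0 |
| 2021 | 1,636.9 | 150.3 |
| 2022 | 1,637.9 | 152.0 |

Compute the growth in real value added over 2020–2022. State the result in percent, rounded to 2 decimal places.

1.66%

Real value added 2020 = 1515.7/1.430 = 1059.93.
Real value added 2022 = 1637.9/1.520 = 1077.57.
Change = 1077.57/1059.93 − 1 = 0.0166.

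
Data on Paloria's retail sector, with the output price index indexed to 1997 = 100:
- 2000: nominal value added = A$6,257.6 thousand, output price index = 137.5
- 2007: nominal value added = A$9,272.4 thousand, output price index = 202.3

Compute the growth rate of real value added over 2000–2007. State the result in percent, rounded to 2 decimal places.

Real value added 2000 = 6257.6 / 1.375 = 4550.98.
Real value added 2007 = 9272.4 / 2.023 = 4583.49.
Real growth = 4583.49 / 4550.98 − 1 = 0.0071.

0.71%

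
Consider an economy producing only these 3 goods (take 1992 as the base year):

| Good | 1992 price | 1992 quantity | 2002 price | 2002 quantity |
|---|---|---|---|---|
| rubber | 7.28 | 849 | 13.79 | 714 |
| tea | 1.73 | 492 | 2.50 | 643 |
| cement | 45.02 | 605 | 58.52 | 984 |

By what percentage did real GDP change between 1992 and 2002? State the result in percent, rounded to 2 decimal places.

Real GDP 1992 = Nominal GDP 1992 = 7.28·849 + 1.73·492 + 45.02·605 = 34268.98.
Real GDP 2002 (at 1992 prices) = 7.28·714 + 1.73·643 + 45.02·984 = 50609.99.
Real growth = 50609.99/34268.98 − 1 = 0.4768.

47.68%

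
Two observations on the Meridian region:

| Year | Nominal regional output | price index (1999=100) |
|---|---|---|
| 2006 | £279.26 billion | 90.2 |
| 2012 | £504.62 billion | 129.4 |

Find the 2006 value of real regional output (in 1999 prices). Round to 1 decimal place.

£309.6 billion

Real regional output = Nominal / (price index/100) = 279.26 / 0.902 = 309.60.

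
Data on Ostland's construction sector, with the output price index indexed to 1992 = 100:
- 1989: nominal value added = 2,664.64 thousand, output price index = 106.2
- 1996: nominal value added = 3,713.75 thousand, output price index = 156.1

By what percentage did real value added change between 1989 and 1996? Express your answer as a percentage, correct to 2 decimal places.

Real value added 1989 = 2664.64 / 1.062 = 2509.08.
Real value added 1996 = 3713.75 / 1.561 = 2379.08.
Real growth = 2379.08 / 2509.08 − 1 = -0.0518.

-5.18%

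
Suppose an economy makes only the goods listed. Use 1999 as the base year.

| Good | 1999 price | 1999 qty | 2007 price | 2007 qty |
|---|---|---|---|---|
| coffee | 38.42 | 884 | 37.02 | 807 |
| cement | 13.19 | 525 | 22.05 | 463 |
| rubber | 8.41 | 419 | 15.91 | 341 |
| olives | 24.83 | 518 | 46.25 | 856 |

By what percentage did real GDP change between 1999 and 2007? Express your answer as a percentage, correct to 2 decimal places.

Real GDP 1999 = Nominal GDP 1999 = 38.42·884 + 13.19·525 + 8.41·419 + 24.83·518 = 57273.76.
Real GDP 2007 (at 1999 prices) = 38.42·807 + 13.19·463 + 8.41·341 + 24.83·856 = 61234.20.
Real growth = 61234.20/57273.76 − 1 = 0.0691.

6.91%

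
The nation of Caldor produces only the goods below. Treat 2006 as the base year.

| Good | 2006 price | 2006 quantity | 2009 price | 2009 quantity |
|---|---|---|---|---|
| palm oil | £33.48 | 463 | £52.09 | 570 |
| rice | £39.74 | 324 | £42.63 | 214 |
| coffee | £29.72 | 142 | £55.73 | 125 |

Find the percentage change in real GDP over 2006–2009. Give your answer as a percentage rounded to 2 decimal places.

-3.97%

Real GDP 2006 = Nominal GDP 2006 = 33.48·463 + 39.74·324 + 29.72·142 = 32597.24.
Real GDP 2009 (at 2006 prices) = 33.48·570 + 39.74·214 + 29.72·125 = 31302.96.
Real growth = 31302.96/32597.24 − 1 = -0.0397.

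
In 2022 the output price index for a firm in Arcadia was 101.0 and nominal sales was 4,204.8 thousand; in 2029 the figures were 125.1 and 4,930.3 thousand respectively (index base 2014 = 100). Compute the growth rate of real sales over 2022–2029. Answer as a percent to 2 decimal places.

-5.33%

Real sales 2022 = 4204.8 / 1.010 = 4163.17.
Real sales 2029 = 4930.3 / 1.251 = 3941.09.
Real growth = 3941.09 / 4163.17 − 1 = -0.0533.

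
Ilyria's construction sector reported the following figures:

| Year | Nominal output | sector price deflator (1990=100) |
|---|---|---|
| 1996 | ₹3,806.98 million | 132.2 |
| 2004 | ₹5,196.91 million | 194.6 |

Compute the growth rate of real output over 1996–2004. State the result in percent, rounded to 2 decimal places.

-7.26%

Real output 1996 = 3806.98 / 1.322 = 2879.71.
Real output 2004 = 5196.91 / 1.946 = 2670.56.
Real growth = 2670.56 / 2879.71 − 1 = -0.0726.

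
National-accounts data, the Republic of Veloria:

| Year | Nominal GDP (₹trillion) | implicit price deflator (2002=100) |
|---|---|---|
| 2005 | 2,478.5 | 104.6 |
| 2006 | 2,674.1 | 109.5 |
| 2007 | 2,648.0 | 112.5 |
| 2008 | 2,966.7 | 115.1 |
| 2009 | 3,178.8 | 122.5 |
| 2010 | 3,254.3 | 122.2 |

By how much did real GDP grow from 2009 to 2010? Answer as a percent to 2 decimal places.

2.63%

Real GDP 2009 = 3178.8/1.225 = 2594.94.
Real GDP 2010 = 3254.3/1.222 = 2663.09.
Change = 2663.09/2594.94 − 1 = 0.0263.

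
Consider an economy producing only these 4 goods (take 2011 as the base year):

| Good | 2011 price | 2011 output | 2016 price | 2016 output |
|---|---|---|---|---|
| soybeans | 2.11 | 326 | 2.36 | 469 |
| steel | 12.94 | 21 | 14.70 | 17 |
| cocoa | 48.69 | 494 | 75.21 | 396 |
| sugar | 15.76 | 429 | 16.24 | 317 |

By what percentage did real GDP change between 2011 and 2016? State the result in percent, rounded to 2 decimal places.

-19.79%

Real GDP 2011 = Nominal GDP 2011 = 2.11·326 + 12.94·21 + 48.69·494 + 15.76·429 = 31773.50.
Real GDP 2016 (at 2011 prices) = 2.11·469 + 12.94·17 + 48.69·396 + 15.76·317 = 25486.73.
Real growth = 25486.73/31773.50 − 1 = -0.1979.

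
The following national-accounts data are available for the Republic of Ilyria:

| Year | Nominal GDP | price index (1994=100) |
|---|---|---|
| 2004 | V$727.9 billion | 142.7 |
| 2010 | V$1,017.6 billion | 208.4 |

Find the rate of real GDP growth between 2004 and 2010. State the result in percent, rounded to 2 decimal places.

Real GDP 2004 = 727.9 / 1.427 = 510.09.
Real GDP 2010 = 1017.6 / 2.084 = 488.29.
Real growth = 488.29 / 510.09 − 1 = -0.0427.

-4.27%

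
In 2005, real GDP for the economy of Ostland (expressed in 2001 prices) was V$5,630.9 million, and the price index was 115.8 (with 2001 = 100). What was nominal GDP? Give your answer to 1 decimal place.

V$6,520.6 million

Nominal GDP = Real × (price index/100) = 5630.9 × 1.158 = 6520.58.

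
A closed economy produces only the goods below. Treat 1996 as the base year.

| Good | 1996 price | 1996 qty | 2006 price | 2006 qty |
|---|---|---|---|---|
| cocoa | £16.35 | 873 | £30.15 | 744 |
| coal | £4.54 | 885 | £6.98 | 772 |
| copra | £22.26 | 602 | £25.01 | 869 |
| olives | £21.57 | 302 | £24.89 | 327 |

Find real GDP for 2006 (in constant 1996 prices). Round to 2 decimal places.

Real GDP 2006 = Σ (p_1996 × q_2006) = 16.35·744 + 4.54·772 + 22.26·869 + 21.57·327 = 42066.61.

£42066.61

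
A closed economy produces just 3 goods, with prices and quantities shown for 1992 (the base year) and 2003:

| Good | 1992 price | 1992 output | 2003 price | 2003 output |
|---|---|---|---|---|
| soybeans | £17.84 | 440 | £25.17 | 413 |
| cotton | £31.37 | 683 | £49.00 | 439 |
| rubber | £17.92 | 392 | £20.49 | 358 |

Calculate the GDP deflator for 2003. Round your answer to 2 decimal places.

142.41

Nominal GDP 2003 = 25.17·413 + 49.00·439 + 20.49·358 = 39241.63.
Real GDP 2003 (at 1992 prices) = 17.84·413 + 31.37·439 + 17.92·358 = 27554.71.
Deflator = Nominal/Real × 100 = 39241.63/27554.71 × 100 = 142.414.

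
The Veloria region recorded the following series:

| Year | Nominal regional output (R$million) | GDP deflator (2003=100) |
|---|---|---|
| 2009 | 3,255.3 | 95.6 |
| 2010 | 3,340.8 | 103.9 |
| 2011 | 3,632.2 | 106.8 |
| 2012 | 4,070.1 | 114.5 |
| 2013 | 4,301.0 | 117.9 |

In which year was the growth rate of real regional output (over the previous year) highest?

2010: real = 3340.8/1.039 = 3215.40; growth vs 2009 (3405.13) = -5.57%.
2011: real = 3632.2/1.068 = 3400.94; growth vs 2010 (3215.40) = 5.77%.
2012: real = 4070.1/1.145 = 3554.67; growth vs 2011 (3400.94) = 4.52%.
2013: real = 4301.0/1.179 = 3648.01; growth vs 2012 (3554.67) = 2.63%.

2011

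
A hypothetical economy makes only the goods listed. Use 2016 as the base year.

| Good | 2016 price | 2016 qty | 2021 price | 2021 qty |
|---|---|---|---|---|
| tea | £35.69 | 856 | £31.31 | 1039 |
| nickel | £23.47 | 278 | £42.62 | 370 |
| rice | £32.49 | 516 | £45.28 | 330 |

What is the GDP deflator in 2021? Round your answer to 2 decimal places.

Nominal GDP 2021 = 31.31·1039 + 42.62·370 + 45.28·330 = 63242.89.
Real GDP 2021 (at 2016 prices) = 35.69·1039 + 23.47·370 + 32.49·330 = 56487.51.
Deflator = Nominal/Real × 100 = 63242.89/56487.51 × 100 = 111.959.

111.96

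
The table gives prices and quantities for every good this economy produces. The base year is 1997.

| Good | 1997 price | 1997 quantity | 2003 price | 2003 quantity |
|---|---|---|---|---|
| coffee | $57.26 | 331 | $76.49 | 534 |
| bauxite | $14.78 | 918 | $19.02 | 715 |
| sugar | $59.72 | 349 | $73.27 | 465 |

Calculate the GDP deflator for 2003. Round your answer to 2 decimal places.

Nominal GDP 2003 = 76.49·534 + 19.02·715 + 73.27·465 = 88515.51.
Real GDP 2003 (at 1997 prices) = 57.26·534 + 14.78·715 + 59.72·465 = 68914.34.
Deflator = Nominal/Real × 100 = 88515.51/68914.34 × 100 = 128.443.

128.44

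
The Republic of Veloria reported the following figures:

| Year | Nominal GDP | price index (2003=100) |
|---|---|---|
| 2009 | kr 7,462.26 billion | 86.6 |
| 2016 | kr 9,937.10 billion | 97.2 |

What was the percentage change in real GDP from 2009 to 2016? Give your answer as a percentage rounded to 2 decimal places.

Deflate each year: 2009 → 7462.26/0.866 = 8616.93; 2016 → 9937.10/0.972 = 10223.35.
So real GDP changed by 10223.35/8616.93 − 1 = 0.1864, i.e. 18.64%.

18.64%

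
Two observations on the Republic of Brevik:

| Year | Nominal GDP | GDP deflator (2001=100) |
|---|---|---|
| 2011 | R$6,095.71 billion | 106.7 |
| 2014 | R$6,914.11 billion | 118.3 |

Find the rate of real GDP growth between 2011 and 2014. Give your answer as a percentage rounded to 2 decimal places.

2.30%

Real GDP 2011 = 6095.71 / 1.067 = 5712.94.
Real GDP 2014 = 6914.11 / 1.183 = 5844.56.
Real growth = 5844.56 / 5712.94 − 1 = 0.0230.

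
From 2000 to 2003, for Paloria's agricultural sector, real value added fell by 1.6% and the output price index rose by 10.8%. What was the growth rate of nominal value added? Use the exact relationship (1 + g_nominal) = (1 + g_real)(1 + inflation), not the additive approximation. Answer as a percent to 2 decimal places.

9.03%

(1 + g_nom) = (1 + g_real)(1 + π) = 0.9840 × 1.1080 = 1.09027.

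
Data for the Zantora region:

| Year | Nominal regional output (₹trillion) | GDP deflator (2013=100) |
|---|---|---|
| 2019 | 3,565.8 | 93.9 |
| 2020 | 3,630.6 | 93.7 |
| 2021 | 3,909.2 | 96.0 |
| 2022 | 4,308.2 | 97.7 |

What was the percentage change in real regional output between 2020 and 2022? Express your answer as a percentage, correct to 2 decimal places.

13.81%

Real regional output 2020 = 3630.6/0.937 = 3874.71.
Real regional output 2022 = 4308.2/0.977 = 4409.62.
Change = 4409.62/3874.71 − 1 = 0.1381.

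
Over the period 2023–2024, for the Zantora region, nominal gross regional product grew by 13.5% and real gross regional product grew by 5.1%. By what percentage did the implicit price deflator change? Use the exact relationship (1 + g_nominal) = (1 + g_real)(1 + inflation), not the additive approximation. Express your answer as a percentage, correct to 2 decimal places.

(1 + g_nom) = (1 + g_real)(1 + π), so π = 1.1350 / 1.0510 − 1 = 0.07992.

7.99%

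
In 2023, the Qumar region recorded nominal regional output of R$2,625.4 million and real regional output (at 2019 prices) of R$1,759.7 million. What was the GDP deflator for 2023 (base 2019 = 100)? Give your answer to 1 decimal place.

149.2

GDP deflator = (Nominal / Real) × 100 = 2625.4 / 1759.7 × 100 = 149.20.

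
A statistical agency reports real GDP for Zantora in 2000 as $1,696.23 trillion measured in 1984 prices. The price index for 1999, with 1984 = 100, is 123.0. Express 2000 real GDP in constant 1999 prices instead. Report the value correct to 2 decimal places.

Real GDP in 1999 prices = Real GDP in 1984 prices × (P_1999/P_1984) = 1696.23 × 1.230 = 2086.36.

$2,086.36 trillion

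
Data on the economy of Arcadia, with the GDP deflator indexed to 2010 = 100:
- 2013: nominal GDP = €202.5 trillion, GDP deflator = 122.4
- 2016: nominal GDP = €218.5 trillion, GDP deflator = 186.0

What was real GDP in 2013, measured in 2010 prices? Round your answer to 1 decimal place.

€165.4 trillion

Real GDP = Nominal / (GDP deflator/100) = 202.5 / 1.224 = 165.44.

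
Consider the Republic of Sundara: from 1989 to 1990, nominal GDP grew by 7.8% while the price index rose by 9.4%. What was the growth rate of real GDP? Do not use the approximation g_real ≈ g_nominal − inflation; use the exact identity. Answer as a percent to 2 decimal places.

-1.46%

(1 + g_nom) = (1 + g_real)(1 + π), so g_real = 1.0780 / 1.0940 − 1 = -0.01463.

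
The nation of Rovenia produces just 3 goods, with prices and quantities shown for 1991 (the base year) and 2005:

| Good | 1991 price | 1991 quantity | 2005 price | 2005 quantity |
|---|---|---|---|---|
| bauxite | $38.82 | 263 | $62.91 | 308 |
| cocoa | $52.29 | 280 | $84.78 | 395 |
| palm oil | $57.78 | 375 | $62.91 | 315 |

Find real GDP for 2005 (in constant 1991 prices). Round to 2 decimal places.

$50811.81

Real GDP 2005 = Σ (p_1991 × q_2005) = 38.82·308 + 52.29·395 + 57.78·315 = 50811.81.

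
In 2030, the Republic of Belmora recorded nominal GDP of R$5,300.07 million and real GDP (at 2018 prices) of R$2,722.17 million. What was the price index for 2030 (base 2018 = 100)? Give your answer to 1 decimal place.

price index = (Nominal / Real) × 100 = 5300.07 / 2722.17 × 100 = 194.70.

194.7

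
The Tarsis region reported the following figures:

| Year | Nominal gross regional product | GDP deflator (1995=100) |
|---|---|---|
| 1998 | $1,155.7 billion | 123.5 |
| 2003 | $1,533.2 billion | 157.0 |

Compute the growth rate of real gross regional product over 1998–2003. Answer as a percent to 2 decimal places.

4.36%

Real gross regional product 1998 = 1155.7 / 1.235 = 935.79.
Real gross regional product 2003 = 1533.2 / 1.570 = 976.56.
Real growth = 976.56 / 935.79 − 1 = 0.0436.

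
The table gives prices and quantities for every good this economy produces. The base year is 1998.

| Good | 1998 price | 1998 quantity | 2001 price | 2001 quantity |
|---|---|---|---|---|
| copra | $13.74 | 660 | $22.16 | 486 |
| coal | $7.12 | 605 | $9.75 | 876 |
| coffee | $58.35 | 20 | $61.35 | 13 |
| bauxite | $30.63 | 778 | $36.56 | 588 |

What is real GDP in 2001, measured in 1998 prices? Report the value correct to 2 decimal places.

$31683.75

Real GDP 2001 = Σ (p_1998 × q_2001) = 13.74·486 + 7.12·876 + 58.35·13 + 30.63·588 = 31683.75.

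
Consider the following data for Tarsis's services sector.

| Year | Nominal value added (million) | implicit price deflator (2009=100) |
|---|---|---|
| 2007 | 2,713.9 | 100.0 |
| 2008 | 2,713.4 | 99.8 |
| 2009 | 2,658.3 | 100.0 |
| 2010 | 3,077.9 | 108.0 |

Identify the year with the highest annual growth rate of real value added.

2008: real = 2713.4/0.998 = 2718.84; growth vs 2007 (2713.90) = 0.18%.
2009: real = 2658.3/1.000 = 2658.30; growth vs 2008 (2718.84) = -2.23%.
2010: real = 3077.9/1.080 = 2849.91; growth vs 2009 (2658.30) = 7.21%.

2010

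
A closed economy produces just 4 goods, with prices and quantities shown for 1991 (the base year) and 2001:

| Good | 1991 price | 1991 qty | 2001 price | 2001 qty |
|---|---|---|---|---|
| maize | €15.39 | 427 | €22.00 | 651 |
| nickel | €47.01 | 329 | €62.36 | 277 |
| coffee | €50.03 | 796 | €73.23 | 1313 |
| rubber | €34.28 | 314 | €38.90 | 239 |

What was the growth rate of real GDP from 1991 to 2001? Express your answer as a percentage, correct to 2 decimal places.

33.46%

Real GDP 1991 = Nominal GDP 1991 = 15.39·427 + 47.01·329 + 50.03·796 + 34.28·314 = 72625.62.
Real GDP 2001 (at 1991 prices) = 15.39·651 + 47.01·277 + 50.03·1313 + 34.28·239 = 96922.97.
Real growth = 96922.97/72625.62 − 1 = 0.3346.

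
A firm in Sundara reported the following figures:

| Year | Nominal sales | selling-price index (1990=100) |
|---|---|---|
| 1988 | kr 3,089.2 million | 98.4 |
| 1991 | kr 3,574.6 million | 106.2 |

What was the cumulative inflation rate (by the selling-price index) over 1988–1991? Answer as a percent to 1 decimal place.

7.9%

Price-level change = 106.2 / 98.4 − 1 = 0.0793.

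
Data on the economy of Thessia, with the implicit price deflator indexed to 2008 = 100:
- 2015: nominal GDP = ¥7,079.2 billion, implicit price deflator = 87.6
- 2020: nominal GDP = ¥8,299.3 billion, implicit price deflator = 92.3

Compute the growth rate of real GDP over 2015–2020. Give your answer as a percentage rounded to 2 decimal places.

11.27%

Real GDP 2015 = 7079.2 / 0.876 = 8081.28.
Real GDP 2020 = 8299.3 / 0.923 = 8991.66.
Real growth = 8991.66 / 8081.28 − 1 = 0.1127.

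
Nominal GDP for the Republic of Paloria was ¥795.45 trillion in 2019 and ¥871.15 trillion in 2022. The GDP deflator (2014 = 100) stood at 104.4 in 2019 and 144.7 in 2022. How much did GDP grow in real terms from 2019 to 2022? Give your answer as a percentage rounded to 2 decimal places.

Real GDP 2019 = 795.45 / 1.044 = 761.93.
Real GDP 2022 = 871.15 / 1.447 = 602.04.
Real growth = 602.04 / 761.93 − 1 = -0.2098.

-20.98%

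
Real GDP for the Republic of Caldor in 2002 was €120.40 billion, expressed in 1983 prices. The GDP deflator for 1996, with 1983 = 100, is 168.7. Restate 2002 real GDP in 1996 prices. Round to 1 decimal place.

Real GDP in 1996 prices = Real GDP in 1983 prices × (P_1996/P_1983) = 120.40 × 1.687 = 203.11.

€203.1 billion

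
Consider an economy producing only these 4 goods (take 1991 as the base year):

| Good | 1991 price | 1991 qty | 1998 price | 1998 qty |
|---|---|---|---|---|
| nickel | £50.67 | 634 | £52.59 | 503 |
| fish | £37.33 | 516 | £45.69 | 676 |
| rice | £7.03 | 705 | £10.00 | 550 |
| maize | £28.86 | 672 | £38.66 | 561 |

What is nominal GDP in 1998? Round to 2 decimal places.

Nominal GDP 1998 = Σ (p_1998 × q_1998) = 52.59·503 + 45.69·676 + 10.00·550 + 38.66·561 = 84527.47.

£84527.47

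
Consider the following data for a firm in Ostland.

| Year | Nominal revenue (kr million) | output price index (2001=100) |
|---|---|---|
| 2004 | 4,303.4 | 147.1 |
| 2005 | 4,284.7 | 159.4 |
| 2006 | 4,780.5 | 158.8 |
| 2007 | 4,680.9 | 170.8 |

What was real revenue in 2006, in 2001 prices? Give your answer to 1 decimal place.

kr 3,010.4 million

Real revenue 2006 = 4780.5 / 1.588 = 3010.39.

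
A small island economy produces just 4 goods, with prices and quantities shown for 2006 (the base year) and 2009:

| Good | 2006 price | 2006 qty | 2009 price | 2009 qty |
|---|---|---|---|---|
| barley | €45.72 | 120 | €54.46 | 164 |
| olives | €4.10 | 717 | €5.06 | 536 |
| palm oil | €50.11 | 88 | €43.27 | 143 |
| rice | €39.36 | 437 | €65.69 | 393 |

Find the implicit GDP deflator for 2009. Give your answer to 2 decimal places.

Nominal GDP 2009 = 54.46·164 + 5.06·536 + 43.27·143 + 65.69·393 = 43647.38.
Real GDP 2009 (at 2006 prices) = 45.72·164 + 4.10·536 + 50.11·143 + 39.36·393 = 32329.89.
Deflator = Nominal/Real × 100 = 43647.38/32329.89 × 100 = 135.006.

135.01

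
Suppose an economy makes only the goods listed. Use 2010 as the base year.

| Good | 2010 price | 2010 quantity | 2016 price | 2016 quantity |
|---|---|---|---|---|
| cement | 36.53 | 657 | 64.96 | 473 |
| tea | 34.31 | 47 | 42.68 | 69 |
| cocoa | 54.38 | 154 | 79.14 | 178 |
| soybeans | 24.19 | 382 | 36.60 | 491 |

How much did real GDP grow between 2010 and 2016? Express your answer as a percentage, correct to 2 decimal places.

-4.68%

Real GDP 2010 = Nominal GDP 2010 = 36.53·657 + 34.31·47 + 54.38·154 + 24.19·382 = 43227.88.
Real GDP 2016 (at 2010 prices) = 36.53·473 + 34.31·69 + 54.38·178 + 24.19·491 = 41203.01.
Real growth = 41203.01/43227.88 − 1 = -0.0468.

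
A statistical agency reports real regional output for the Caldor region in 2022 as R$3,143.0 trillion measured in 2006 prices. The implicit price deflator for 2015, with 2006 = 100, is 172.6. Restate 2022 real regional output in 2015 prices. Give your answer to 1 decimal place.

Real regional output in 2015 prices = Real regional output in 2006 prices × (P_2015/P_2006) = 3143.0 × 1.726 = 5424.82.

R$5,424.8 trillion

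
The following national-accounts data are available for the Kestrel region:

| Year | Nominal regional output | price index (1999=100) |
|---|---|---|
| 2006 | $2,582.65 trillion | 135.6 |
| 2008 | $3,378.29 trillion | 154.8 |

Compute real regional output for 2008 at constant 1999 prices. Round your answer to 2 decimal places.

Real regional output = Nominal / (price index/100) = 3378.29 / 1.548 = 2182.36.

$2,182.36 trillion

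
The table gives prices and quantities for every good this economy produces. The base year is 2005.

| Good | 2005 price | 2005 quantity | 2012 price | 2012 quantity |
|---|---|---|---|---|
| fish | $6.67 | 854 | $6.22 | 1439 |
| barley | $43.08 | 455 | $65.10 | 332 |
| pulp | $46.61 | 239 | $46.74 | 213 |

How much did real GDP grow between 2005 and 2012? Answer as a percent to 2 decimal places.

Real GDP 2005 = Nominal GDP 2005 = 6.67·854 + 43.08·455 + 46.61·239 = 36437.37.
Real GDP 2012 (at 2005 prices) = 6.67·1439 + 43.08·332 + 46.61·213 = 33828.62.
Real growth = 33828.62/36437.37 − 1 = -0.0716.

-7.16%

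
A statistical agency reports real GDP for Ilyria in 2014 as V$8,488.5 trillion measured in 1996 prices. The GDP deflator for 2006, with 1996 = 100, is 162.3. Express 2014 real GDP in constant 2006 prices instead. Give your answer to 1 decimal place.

V$13,776.8 trillion

Real GDP in 2006 prices = Real GDP in 1996 prices × (P_2006/P_1996) = 8488.5 × 1.623 = 13776.84.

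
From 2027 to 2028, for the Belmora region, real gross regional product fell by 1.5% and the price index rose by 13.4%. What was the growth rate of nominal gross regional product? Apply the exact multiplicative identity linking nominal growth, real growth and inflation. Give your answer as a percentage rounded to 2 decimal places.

(1 + g_nom) = (1 + g_real)(1 + π) = 0.9850 × 1.1340 = 1.11699.

11.70%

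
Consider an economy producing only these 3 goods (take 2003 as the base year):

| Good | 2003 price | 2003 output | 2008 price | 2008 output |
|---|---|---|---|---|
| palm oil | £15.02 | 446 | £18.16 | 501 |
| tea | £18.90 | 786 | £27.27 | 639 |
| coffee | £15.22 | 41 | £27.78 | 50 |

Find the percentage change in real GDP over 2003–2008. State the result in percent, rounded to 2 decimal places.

Real GDP 2003 = Nominal GDP 2003 = 15.02·446 + 18.90·786 + 15.22·41 = 22178.34.
Real GDP 2008 (at 2003 prices) = 15.02·501 + 18.90·639 + 15.22·50 = 20363.12.
Real growth = 20363.12/22178.34 − 1 = -0.0818.

-8.18%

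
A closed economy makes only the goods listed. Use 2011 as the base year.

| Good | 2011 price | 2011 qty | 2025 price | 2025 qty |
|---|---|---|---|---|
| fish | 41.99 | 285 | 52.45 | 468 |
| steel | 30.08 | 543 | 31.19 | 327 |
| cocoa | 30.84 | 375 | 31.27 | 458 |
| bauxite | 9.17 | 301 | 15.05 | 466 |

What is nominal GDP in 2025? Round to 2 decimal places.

Nominal GDP 2025 = Σ (p_2025 × q_2025) = 52.45·468 + 31.19·327 + 31.27·458 + 15.05·466 = 56080.69.

56080.69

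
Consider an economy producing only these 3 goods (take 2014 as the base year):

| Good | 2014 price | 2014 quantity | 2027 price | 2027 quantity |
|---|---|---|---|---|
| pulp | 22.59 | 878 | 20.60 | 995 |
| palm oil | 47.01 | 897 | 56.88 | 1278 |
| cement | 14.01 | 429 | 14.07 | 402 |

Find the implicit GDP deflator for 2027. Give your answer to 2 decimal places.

Nominal GDP 2027 = 20.60·995 + 56.88·1278 + 14.07·402 = 98845.78.
Real GDP 2027 (at 2014 prices) = 22.59·995 + 47.01·1278 + 14.01·402 = 88187.85.
Deflator = Nominal/Real × 100 = 98845.78/88187.85 × 100 = 112.085.

112.09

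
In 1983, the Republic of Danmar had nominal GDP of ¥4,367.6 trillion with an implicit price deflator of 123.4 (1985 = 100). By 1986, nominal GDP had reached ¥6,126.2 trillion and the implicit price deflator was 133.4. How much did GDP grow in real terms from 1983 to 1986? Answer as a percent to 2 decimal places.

Deflate each year: 1983 → 4367.6/1.234 = 3539.38; 1986 → 6126.2/1.334 = 4592.35.
So real GDP changed by 4592.35/3539.38 − 1 = 0.2975, i.e. 29.75%.

29.75%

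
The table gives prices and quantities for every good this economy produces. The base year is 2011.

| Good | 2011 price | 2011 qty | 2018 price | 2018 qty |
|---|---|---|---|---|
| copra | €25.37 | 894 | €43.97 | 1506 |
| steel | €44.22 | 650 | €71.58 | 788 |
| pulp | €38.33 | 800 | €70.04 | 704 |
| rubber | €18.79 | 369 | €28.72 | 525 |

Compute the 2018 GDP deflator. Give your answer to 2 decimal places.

Nominal GDP 2018 = 43.97·1506 + 71.58·788 + 70.04·704 + 28.72·525 = 187010.02.
Real GDP 2018 (at 2011 prices) = 25.37·1506 + 44.22·788 + 38.33·704 + 18.79·525 = 109901.65.
Deflator = Nominal/Real × 100 = 187010.02/109901.65 × 100 = 170.161.

170.16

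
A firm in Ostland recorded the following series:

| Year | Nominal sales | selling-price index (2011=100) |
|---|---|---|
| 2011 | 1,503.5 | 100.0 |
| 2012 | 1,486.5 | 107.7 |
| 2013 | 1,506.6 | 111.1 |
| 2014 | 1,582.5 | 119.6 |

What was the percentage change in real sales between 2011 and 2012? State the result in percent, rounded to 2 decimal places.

-8.20%

Real sales 2011 = 1503.5/1.000 = 1503.50.
Real sales 2012 = 1486.5/1.077 = 1380.22.
Change = 1380.22/1503.50 − 1 = -0.0820.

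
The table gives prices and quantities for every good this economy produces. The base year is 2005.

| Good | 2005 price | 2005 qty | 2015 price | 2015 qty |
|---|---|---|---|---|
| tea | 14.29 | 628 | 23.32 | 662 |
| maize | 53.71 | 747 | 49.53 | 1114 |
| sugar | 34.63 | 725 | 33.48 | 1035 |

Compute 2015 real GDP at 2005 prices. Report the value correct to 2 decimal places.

105134.97

Real GDP 2015 = Σ (p_2005 × q_2015) = 14.29·662 + 53.71·1114 + 34.63·1035 = 105134.97.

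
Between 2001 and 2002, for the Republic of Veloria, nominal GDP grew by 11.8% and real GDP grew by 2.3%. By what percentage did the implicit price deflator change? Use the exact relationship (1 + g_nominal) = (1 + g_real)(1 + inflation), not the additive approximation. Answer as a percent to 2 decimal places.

(1 + g_nom) = (1 + g_real)(1 + π), so π = 1.1180 / 1.0230 − 1 = 0.09286.

9.29%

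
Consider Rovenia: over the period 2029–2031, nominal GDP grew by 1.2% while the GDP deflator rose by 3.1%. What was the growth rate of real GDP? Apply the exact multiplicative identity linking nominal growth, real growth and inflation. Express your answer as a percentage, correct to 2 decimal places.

-1.84%

(1 + g_nom) = (1 + g_real)(1 + π), so g_real = 1.0120 / 1.0310 − 1 = -0.01843.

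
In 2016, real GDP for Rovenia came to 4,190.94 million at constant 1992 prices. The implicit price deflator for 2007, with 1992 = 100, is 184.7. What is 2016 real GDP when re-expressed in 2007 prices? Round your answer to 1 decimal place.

Real GDP in 2007 prices = Real GDP in 1992 prices × (P_2007/P_1992) = 4190.94 × 1.847 = 7740.67.

7,740.7 million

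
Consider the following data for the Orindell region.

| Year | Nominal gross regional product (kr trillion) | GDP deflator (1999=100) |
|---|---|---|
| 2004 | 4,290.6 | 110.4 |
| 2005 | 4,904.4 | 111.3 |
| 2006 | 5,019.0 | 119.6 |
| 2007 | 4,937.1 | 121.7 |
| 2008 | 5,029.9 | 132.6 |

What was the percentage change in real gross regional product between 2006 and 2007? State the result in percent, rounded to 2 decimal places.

-3.33%

Real gross regional product 2006 = 5019.0/1.196 = 4196.49.
Real gross regional product 2007 = 4937.1/1.217 = 4056.78.
Change = 4056.78/4196.49 − 1 = -0.0333.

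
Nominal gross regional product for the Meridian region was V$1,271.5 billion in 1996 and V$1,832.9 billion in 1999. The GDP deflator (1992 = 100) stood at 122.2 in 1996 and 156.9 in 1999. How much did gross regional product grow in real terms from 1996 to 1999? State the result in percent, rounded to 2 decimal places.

Deflate each year: 1996 → 1271.5/1.222 = 1040.51; 1999 → 1832.9/1.569 = 1168.20.
So real gross regional product changed by 1168.20/1040.51 − 1 = 0.1227, i.e. 12.27%.

12.27%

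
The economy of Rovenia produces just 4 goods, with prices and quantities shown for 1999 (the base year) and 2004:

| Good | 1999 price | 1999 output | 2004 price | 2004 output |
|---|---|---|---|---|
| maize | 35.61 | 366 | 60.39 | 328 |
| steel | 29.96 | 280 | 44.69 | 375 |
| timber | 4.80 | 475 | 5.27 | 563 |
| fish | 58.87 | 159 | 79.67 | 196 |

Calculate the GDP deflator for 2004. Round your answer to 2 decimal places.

Nominal GDP 2004 = 60.39·328 + 44.69·375 + 5.27·563 + 79.67·196 = 55149.00.
Real GDP 2004 (at 1999 prices) = 35.61·328 + 29.96·375 + 4.80·563 + 58.87·196 = 37156.00.
Deflator = Nominal/Real × 100 = 55149.00/37156.00 × 100 = 148.426.

148.43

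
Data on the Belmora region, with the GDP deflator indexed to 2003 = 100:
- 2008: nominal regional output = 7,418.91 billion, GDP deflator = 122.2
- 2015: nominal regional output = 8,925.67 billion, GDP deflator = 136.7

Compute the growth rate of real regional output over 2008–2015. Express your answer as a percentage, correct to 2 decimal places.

Deflate each year: 2008 → 7418.91/1.222 = 6071.12; 2015 → 8925.67/1.367 = 6529.39.
So real regional output changed by 6529.39/6071.12 − 1 = 0.0755, i.e. 7.55%.

7.55%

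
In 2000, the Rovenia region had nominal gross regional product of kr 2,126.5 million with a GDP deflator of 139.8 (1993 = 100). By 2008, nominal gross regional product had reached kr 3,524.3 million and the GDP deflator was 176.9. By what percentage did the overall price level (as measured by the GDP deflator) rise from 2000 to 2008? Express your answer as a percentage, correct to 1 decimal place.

Price-level change = 176.9 / 139.8 − 1 = 0.2654.

26.5%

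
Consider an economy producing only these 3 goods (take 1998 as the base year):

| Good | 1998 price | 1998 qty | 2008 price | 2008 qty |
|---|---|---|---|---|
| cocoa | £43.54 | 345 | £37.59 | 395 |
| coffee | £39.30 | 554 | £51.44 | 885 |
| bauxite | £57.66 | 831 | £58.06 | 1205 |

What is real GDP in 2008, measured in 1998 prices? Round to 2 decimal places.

Real GDP 2008 = Σ (p_1998 × q_2008) = 43.54·395 + 39.30·885 + 57.66·1205 = 121459.10.

£121459.10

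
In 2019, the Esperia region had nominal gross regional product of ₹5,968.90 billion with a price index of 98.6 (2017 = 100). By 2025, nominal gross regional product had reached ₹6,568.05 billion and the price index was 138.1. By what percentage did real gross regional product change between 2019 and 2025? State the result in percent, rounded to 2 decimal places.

-21.44%

Real gross regional product 2019 = 5968.90 / 0.986 = 6053.65.
Real gross regional product 2025 = 6568.05 / 1.381 = 4756.01.
Real growth = 4756.01 / 6053.65 − 1 = -0.2144.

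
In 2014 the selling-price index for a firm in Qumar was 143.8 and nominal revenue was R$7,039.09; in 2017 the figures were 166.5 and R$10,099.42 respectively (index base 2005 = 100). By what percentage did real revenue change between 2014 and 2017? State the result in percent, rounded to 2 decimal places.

23.92%

Real revenue 2014 = 7039.09 / 1.438 = 4895.06.
Real revenue 2017 = 10099.42 / 1.665 = 6065.72.
Real growth = 6065.72 / 4895.06 − 1 = 0.2392.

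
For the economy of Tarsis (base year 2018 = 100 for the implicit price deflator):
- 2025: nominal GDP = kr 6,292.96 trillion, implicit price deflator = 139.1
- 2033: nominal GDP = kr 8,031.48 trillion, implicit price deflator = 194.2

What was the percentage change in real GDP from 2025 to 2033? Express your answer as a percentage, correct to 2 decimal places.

-8.58%

Deflate each year: 2025 → 6292.96/1.391 = 4524.05; 2033 → 8031.48/1.942 = 4135.67.
So real GDP changed by 4135.67/4524.05 − 1 = -0.0858, i.e. -8.58%.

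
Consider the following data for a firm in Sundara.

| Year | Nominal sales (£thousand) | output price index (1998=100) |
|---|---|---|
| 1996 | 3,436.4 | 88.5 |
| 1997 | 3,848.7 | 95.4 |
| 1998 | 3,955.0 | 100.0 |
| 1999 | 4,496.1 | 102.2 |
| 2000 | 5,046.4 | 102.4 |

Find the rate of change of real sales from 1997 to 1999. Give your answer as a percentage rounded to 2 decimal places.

9.05%

Real sales 1997 = 3848.7/0.954 = 4034.28.
Real sales 1999 = 4496.1/1.022 = 4399.32.
Change = 4399.32/4034.28 − 1 = 0.0905.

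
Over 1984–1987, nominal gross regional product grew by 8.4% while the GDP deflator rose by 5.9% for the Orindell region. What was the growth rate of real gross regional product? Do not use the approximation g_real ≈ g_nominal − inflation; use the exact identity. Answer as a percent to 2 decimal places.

2.36%

(1 + g_nom) = (1 + g_real)(1 + π), so g_real = 1.0840 / 1.0590 − 1 = 0.02361.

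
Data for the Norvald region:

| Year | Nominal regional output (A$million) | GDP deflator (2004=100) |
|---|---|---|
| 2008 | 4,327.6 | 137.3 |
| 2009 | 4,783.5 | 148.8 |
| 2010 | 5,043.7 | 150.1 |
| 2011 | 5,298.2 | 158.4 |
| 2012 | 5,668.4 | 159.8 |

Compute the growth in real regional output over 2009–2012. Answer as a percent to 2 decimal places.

Real regional output 2009 = 4783.5/1.488 = 3214.72.
Real regional output 2012 = 5668.4/1.598 = 3547.18.
Change = 3547.18/3214.72 − 1 = 0.1034.

10.34%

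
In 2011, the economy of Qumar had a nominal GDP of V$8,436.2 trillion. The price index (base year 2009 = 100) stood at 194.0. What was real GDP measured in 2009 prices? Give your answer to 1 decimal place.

V$4,348.6 trillion

Real GDP = Nominal / (price index/100) = 8436.2 / 1.940 = 4348.56.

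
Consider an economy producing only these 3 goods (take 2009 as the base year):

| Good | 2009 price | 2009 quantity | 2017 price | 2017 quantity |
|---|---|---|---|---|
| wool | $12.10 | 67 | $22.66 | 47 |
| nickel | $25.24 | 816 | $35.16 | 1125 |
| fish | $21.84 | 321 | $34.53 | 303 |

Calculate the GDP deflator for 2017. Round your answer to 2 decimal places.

Nominal GDP 2017 = 22.66·47 + 35.16·1125 + 34.53·303 = 51082.61.
Real GDP 2017 (at 2009 prices) = 12.10·47 + 25.24·1125 + 21.84·303 = 35581.22.
Deflator = Nominal/Real × 100 = 51082.61/35581.22 × 100 = 143.566.

143.57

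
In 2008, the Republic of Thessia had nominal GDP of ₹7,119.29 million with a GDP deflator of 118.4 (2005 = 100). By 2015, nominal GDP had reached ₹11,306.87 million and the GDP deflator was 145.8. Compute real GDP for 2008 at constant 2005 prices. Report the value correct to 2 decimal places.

Real GDP = Nominal / (GDP deflator/100) = 7119.29 / 1.184 = 6012.91.

₹6,012.91 million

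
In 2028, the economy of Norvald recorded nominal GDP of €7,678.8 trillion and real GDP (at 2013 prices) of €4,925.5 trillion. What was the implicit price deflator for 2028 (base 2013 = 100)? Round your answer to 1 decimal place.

implicit price deflator = (Nominal / Real) × 100 = 7678.8 / 4925.5 × 100 = 155.90.

155.9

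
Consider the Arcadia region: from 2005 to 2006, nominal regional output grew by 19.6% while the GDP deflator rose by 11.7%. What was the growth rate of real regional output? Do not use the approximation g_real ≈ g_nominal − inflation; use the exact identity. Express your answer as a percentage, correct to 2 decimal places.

7.07%

(1 + g_nom) = (1 + g_real)(1 + π), so g_real = 1.1960 / 1.1170 − 1 = 0.07073.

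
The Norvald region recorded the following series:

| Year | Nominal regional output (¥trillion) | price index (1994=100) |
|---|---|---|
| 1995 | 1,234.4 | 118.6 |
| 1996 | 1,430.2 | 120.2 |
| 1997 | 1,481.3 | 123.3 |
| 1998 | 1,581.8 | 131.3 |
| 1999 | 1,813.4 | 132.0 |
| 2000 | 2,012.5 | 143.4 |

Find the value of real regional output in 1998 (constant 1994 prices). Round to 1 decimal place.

Real regional output 1998 = 1581.8 / 1.313 = 1204.72.

¥1,204.7 trillion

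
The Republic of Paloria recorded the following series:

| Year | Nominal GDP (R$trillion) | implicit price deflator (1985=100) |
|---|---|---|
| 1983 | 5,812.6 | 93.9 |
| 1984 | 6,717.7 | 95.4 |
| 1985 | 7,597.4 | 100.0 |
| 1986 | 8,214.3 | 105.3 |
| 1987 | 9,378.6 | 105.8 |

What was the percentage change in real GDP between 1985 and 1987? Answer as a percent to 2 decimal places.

Real GDP 1985 = 7597.4/1.000 = 7597.40.
Real GDP 1987 = 9378.6/1.058 = 8864.46.
Change = 8864.46/7597.40 − 1 = 0.1668.

16.68%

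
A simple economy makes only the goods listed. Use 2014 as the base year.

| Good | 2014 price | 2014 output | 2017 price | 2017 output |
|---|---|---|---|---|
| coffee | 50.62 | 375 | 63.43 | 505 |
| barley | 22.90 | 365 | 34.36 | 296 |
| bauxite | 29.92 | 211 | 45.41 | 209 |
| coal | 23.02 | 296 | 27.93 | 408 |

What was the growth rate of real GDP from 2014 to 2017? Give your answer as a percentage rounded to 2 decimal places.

18.58%

Real GDP 2014 = Nominal GDP 2014 = 50.62·375 + 22.90·365 + 29.92·211 + 23.02·296 = 40468.04.
Real GDP 2017 (at 2014 prices) = 50.62·505 + 22.90·296 + 29.92·209 + 23.02·408 = 47986.94.
Real growth = 47986.94/40468.04 − 1 = 0.1858.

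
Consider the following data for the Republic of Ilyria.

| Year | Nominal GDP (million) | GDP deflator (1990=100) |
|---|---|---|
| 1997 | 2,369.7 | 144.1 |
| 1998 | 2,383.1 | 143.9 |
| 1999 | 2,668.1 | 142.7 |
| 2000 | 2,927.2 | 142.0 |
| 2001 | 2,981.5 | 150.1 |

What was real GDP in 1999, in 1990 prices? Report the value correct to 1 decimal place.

Real GDP 1999 = 2668.1 / 1.427 = 1869.73.

1,869.7 million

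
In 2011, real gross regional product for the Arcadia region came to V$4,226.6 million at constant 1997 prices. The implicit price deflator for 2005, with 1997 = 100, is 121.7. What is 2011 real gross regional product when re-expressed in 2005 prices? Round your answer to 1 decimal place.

Real gross regional product in 2005 prices = Real gross regional product in 1997 prices × (P_2005/P_1997) = 4226.6 × 1.217 = 5143.77.

V$5,143.8 million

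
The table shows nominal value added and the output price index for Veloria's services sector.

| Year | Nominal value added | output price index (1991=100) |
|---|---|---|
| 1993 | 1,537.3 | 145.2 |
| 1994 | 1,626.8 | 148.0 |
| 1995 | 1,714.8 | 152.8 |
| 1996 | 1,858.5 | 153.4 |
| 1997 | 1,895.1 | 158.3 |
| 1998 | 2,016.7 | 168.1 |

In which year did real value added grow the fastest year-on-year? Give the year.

1996

1994: real = 1626.8/1.480 = 1099.19; growth vs 1993 (1058.75) = 3.82%.
1995: real = 1714.8/1.528 = 1122.25; growth vs 1994 (1099.19) = 2.10%.
1996: real = 1858.5/1.534 = 1211.54; growth vs 1995 (1122.25) = 7.96%.
1997: real = 1895.1/1.583 = 1197.16; growth vs 1996 (1211.54) = -1.19%.
1998: real = 2016.7/1.681 = 1199.70; growth vs 1997 (1197.16) = 0.21%.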